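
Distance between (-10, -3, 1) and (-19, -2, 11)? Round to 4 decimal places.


d = sqrt((-19--10)^2 + (-2--3)^2 + (11-1)^2) = 13.4907

13.4907


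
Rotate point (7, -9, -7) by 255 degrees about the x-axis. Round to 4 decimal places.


x' = 7
y' = -9*cos(255) - -7*sin(255) = -4.4321
z' = -9*sin(255) + -7*cos(255) = 10.5051

(7, -4.4321, 10.5051)


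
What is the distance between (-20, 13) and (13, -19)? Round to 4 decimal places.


d = sqrt((13--20)^2 + (-19-13)^2) = 45.9674

45.9674


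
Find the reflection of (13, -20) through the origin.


Reflection through origin: (x, y) -> (-x, -y)
(13, -20) -> (-13, 20)

(-13, 20)


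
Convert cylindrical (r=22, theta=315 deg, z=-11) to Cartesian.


x = 22 * cos(315) = 15.5563
y = 22 * sin(315) = -15.5563
z = -11

(15.5563, -15.5563, -11)


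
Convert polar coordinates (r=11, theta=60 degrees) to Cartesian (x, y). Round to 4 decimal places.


x = 11 * cos(60) = 5.5
y = 11 * sin(60) = 9.5263

(5.5, 9.5263)


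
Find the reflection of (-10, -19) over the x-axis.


Reflection across x-axis: (x, y) -> (x, -y)
(-10, -19) -> (-10, 19)

(-10, 19)


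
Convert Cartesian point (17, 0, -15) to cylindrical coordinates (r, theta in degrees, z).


r = sqrt(17^2 + 0^2) = 17
theta = atan2(0, 17) = 0 deg
z = -15

r = 17, theta = 0 deg, z = -15


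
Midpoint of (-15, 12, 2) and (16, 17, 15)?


Midpoint = ((-15+16)/2, (12+17)/2, (2+15)/2) = (0.5, 14.5, 8.5)

(0.5, 14.5, 8.5)


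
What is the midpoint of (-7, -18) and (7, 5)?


Midpoint = ((-7+7)/2, (-18+5)/2) = (0, -6.5)

(0, -6.5)


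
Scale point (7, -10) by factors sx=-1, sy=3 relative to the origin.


Scaling: (x*sx, y*sy) = (7*-1, -10*3) = (-7, -30)

(-7, -30)


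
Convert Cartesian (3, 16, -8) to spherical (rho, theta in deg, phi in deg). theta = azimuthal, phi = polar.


rho = sqrt(3^2 + 16^2 + (-8)^2) = 18.1384
theta = atan2(16, 3) = 79.3803 deg
phi = acos(-8/18.1384) = 116.1712 deg

rho = 18.1384, theta = 79.3803 deg, phi = 116.1712 deg


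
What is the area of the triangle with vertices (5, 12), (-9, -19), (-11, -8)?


Area = |x1(y2-y3) + x2(y3-y1) + x3(y1-y2)| / 2
= |5*(-19--8) + -9*(-8-12) + -11*(12--19)| / 2
= 108

108


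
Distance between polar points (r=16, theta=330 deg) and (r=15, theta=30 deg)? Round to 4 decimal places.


d = sqrt(r1^2 + r2^2 - 2*r1*r2*cos(t2-t1))
d = sqrt(16^2 + 15^2 - 2*16*15*cos(30-330)) = 15.5242

15.5242


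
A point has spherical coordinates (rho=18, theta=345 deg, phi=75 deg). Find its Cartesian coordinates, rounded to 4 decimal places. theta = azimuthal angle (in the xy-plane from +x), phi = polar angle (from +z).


x = 18 * sin(75) * cos(345) = 16.7942
y = 18 * sin(75) * sin(345) = -4.5
z = 18 * cos(75) = 4.6587

(16.7942, -4.5, 4.6587)


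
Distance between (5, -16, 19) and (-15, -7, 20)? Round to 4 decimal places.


d = sqrt((-15-5)^2 + (-7--16)^2 + (20-19)^2) = 21.9545

21.9545


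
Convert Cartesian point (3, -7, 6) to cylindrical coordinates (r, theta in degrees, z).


r = sqrt(3^2 + (-7)^2) = 7.6158
theta = atan2(-7, 3) = 293.1986 deg
z = 6

r = 7.6158, theta = 293.1986 deg, z = 6


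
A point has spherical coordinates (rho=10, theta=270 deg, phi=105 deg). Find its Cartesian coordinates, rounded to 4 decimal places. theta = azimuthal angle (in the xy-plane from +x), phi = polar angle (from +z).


x = 10 * sin(105) * cos(270) = 0
y = 10 * sin(105) * sin(270) = -9.6593
z = 10 * cos(105) = -2.5882

(0, -9.6593, -2.5882)


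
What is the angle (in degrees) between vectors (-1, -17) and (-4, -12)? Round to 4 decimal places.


dot = -1*-4 + -17*-12 = 208
|u| = 17.0294, |v| = 12.6491
cos(angle) = 0.9656
angle = 15.0685 degrees

15.0685 degrees


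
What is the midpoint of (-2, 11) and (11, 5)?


Midpoint = ((-2+11)/2, (11+5)/2) = (4.5, 8)

(4.5, 8)


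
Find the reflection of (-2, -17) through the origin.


Reflection through origin: (x, y) -> (-x, -y)
(-2, -17) -> (2, 17)

(2, 17)


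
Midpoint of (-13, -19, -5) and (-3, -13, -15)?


Midpoint = ((-13+-3)/2, (-19+-13)/2, (-5+-15)/2) = (-8, -16, -10)

(-8, -16, -10)


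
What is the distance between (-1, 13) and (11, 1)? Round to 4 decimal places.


d = sqrt((11--1)^2 + (1-13)^2) = 16.9706

16.9706


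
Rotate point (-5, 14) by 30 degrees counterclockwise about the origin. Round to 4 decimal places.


x' = -5*cos(30) - 14*sin(30) = -11.3301
y' = -5*sin(30) + 14*cos(30) = 9.6244

(-11.3301, 9.6244)


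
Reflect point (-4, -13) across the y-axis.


Reflection across y-axis: (x, y) -> (-x, y)
(-4, -13) -> (4, -13)

(4, -13)


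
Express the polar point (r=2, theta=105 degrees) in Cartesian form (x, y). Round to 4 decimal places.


x = 2 * cos(105) = -0.5176
y = 2 * sin(105) = 1.9319

(-0.5176, 1.9319)


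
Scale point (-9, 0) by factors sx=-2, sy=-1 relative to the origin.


Scaling: (x*sx, y*sy) = (-9*-2, 0*-1) = (18, 0)

(18, 0)


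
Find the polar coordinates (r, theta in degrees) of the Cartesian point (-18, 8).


r = sqrt((-18)^2 + 8^2) = 19.6977
theta = atan2(8, -18) = 156.0375 degrees

r = 19.6977, theta = 156.0375 degrees


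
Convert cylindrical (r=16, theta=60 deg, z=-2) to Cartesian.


x = 16 * cos(60) = 8
y = 16 * sin(60) = 13.8564
z = -2

(8, 13.8564, -2)


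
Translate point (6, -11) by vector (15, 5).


Translation: (x+dx, y+dy) = (6+15, -11+5) = (21, -6)

(21, -6)


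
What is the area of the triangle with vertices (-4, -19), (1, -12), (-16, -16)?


Area = |x1(y2-y3) + x2(y3-y1) + x3(y1-y2)| / 2
= |-4*(-12--16) + 1*(-16--19) + -16*(-19--12)| / 2
= 49.5

49.5


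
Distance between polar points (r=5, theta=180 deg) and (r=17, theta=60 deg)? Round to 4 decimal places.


d = sqrt(r1^2 + r2^2 - 2*r1*r2*cos(t2-t1))
d = sqrt(5^2 + 17^2 - 2*5*17*cos(60-180)) = 19.975

19.975


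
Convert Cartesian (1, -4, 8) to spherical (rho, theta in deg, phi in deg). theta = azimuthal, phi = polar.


rho = sqrt(1^2 + (-4)^2 + 8^2) = 9
theta = atan2(-4, 1) = 284.0362 deg
phi = acos(8/9) = 27.266 deg

rho = 9, theta = 284.0362 deg, phi = 27.266 deg


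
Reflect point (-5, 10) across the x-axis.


Reflection across x-axis: (x, y) -> (x, -y)
(-5, 10) -> (-5, -10)

(-5, -10)


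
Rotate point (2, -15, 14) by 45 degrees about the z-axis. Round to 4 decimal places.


x' = 2*cos(45) - -15*sin(45) = 12.0208
y' = 2*sin(45) + -15*cos(45) = -9.1924
z' = 14

(12.0208, -9.1924, 14)


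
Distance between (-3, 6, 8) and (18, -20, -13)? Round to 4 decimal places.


d = sqrt((18--3)^2 + (-20-6)^2 + (-13-8)^2) = 39.4715

39.4715


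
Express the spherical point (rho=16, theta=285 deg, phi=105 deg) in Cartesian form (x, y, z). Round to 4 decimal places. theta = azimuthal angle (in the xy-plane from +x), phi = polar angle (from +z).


x = 16 * sin(105) * cos(285) = 4
y = 16 * sin(105) * sin(285) = -14.9282
z = 16 * cos(105) = -4.1411

(4, -14.9282, -4.1411)


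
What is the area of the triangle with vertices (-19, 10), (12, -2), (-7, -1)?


Area = |x1(y2-y3) + x2(y3-y1) + x3(y1-y2)| / 2
= |-19*(-2--1) + 12*(-1-10) + -7*(10--2)| / 2
= 98.5

98.5


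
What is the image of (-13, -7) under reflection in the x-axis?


Reflection across x-axis: (x, y) -> (x, -y)
(-13, -7) -> (-13, 7)

(-13, 7)


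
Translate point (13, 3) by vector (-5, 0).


Translation: (x+dx, y+dy) = (13+-5, 3+0) = (8, 3)

(8, 3)


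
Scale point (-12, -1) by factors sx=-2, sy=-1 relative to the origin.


Scaling: (x*sx, y*sy) = (-12*-2, -1*-1) = (24, 1)

(24, 1)


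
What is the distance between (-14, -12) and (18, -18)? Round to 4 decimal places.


d = sqrt((18--14)^2 + (-18--12)^2) = 32.5576

32.5576


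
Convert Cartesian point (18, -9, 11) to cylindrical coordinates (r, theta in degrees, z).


r = sqrt(18^2 + (-9)^2) = 20.1246
theta = atan2(-9, 18) = 333.4349 deg
z = 11

r = 20.1246, theta = 333.4349 deg, z = 11


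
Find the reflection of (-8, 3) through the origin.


Reflection through origin: (x, y) -> (-x, -y)
(-8, 3) -> (8, -3)

(8, -3)


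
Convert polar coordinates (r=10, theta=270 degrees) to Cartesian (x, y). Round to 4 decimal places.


x = 10 * cos(270) = 0
y = 10 * sin(270) = -10

(0, -10)


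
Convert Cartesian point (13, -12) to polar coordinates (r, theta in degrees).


r = sqrt(13^2 + (-12)^2) = 17.6918
theta = atan2(-12, 13) = 317.2906 degrees

r = 17.6918, theta = 317.2906 degrees


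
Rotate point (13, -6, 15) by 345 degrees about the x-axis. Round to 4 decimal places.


x' = 13
y' = -6*cos(345) - 15*sin(345) = -1.9133
z' = -6*sin(345) + 15*cos(345) = 16.0418

(13, -1.9133, 16.0418)


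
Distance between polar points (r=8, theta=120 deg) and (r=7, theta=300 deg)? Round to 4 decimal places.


d = sqrt(r1^2 + r2^2 - 2*r1*r2*cos(t2-t1))
d = sqrt(8^2 + 7^2 - 2*8*7*cos(300-120)) = 15

15


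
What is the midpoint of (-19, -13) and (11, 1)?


Midpoint = ((-19+11)/2, (-13+1)/2) = (-4, -6)

(-4, -6)


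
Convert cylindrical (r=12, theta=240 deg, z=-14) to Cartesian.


x = 12 * cos(240) = -6
y = 12 * sin(240) = -10.3923
z = -14

(-6, -10.3923, -14)


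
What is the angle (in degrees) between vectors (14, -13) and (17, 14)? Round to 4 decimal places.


dot = 14*17 + -13*14 = 56
|u| = 19.105, |v| = 22.0227
cos(angle) = 0.1331
angle = 82.3514 degrees

82.3514 degrees


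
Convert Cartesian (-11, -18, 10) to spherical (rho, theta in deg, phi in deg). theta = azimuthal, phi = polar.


rho = sqrt((-11)^2 + (-18)^2 + 10^2) = 23.3452
theta = atan2(-18, -11) = 238.5704 deg
phi = acos(10/23.3452) = 64.6369 deg

rho = 23.3452, theta = 238.5704 deg, phi = 64.6369 deg


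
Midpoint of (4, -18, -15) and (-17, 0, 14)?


Midpoint = ((4+-17)/2, (-18+0)/2, (-15+14)/2) = (-6.5, -9, -0.5)

(-6.5, -9, -0.5)


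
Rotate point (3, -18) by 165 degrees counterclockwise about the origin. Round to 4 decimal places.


x' = 3*cos(165) - -18*sin(165) = 1.761
y' = 3*sin(165) + -18*cos(165) = 18.1631

(1.761, 18.1631)


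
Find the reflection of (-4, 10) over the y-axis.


Reflection across y-axis: (x, y) -> (-x, y)
(-4, 10) -> (4, 10)

(4, 10)


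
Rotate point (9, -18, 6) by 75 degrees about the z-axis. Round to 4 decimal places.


x' = 9*cos(75) - -18*sin(75) = 19.716
y' = 9*sin(75) + -18*cos(75) = 4.0346
z' = 6

(19.716, 4.0346, 6)


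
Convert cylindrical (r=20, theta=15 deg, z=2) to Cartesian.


x = 20 * cos(15) = 19.3185
y = 20 * sin(15) = 5.1764
z = 2

(19.3185, 5.1764, 2)


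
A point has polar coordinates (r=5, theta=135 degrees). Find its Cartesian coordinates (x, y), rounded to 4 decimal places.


x = 5 * cos(135) = -3.5355
y = 5 * sin(135) = 3.5355

(-3.5355, 3.5355)


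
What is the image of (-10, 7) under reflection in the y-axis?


Reflection across y-axis: (x, y) -> (-x, y)
(-10, 7) -> (10, 7)

(10, 7)


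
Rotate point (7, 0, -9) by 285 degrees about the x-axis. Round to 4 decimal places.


x' = 7
y' = 0*cos(285) - -9*sin(285) = -8.6933
z' = 0*sin(285) + -9*cos(285) = -2.3294

(7, -8.6933, -2.3294)


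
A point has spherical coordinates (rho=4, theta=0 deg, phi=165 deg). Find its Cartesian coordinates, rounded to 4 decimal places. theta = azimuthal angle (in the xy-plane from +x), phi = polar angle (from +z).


x = 4 * sin(165) * cos(0) = 1.0353
y = 4 * sin(165) * sin(0) = 0
z = 4 * cos(165) = -3.8637

(1.0353, 0, -3.8637)


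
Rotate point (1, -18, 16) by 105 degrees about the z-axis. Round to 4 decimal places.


x' = 1*cos(105) - -18*sin(105) = 17.1278
y' = 1*sin(105) + -18*cos(105) = 5.6247
z' = 16

(17.1278, 5.6247, 16)


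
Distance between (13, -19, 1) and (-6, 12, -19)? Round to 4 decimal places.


d = sqrt((-6-13)^2 + (12--19)^2 + (-19-1)^2) = 41.497

41.497


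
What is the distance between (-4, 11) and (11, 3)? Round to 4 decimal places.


d = sqrt((11--4)^2 + (3-11)^2) = 17

17


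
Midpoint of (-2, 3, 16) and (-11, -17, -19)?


Midpoint = ((-2+-11)/2, (3+-17)/2, (16+-19)/2) = (-6.5, -7, -1.5)

(-6.5, -7, -1.5)


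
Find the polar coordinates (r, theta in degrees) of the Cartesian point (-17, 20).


r = sqrt((-17)^2 + 20^2) = 26.2488
theta = atan2(20, -17) = 130.3645 degrees

r = 26.2488, theta = 130.3645 degrees


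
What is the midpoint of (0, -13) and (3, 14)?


Midpoint = ((0+3)/2, (-13+14)/2) = (1.5, 0.5)

(1.5, 0.5)


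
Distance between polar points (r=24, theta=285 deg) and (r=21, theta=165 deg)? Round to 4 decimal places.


d = sqrt(r1^2 + r2^2 - 2*r1*r2*cos(t2-t1))
d = sqrt(24^2 + 21^2 - 2*24*21*cos(165-285)) = 39

39


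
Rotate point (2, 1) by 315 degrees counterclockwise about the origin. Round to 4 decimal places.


x' = 2*cos(315) - 1*sin(315) = 2.1213
y' = 2*sin(315) + 1*cos(315) = -0.7071

(2.1213, -0.7071)


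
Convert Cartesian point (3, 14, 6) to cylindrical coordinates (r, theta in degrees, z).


r = sqrt(3^2 + 14^2) = 14.3178
theta = atan2(14, 3) = 77.9052 deg
z = 6

r = 14.3178, theta = 77.9052 deg, z = 6


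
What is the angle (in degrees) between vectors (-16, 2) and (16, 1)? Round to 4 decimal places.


dot = -16*16 + 2*1 = -254
|u| = 16.1245, |v| = 16.0312
cos(angle) = -0.9826
angle = 169.2986 degrees

169.2986 degrees


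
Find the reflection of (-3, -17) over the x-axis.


Reflection across x-axis: (x, y) -> (x, -y)
(-3, -17) -> (-3, 17)

(-3, 17)


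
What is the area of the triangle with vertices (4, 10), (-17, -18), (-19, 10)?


Area = |x1(y2-y3) + x2(y3-y1) + x3(y1-y2)| / 2
= |4*(-18-10) + -17*(10-10) + -19*(10--18)| / 2
= 322

322


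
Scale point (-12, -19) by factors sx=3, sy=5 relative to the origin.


Scaling: (x*sx, y*sy) = (-12*3, -19*5) = (-36, -95)

(-36, -95)


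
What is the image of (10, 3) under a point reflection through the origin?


Reflection through origin: (x, y) -> (-x, -y)
(10, 3) -> (-10, -3)

(-10, -3)


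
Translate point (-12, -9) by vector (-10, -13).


Translation: (x+dx, y+dy) = (-12+-10, -9+-13) = (-22, -22)

(-22, -22)


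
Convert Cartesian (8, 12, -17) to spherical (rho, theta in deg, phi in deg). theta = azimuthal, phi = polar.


rho = sqrt(8^2 + 12^2 + (-17)^2) = 22.2935
theta = atan2(12, 8) = 56.3099 deg
phi = acos(-17/22.2935) = 139.6899 deg

rho = 22.2935, theta = 56.3099 deg, phi = 139.6899 deg


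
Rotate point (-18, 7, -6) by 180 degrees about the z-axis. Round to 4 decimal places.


x' = -18*cos(180) - 7*sin(180) = 18
y' = -18*sin(180) + 7*cos(180) = -7
z' = -6

(18, -7, -6)


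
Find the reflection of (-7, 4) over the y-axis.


Reflection across y-axis: (x, y) -> (-x, y)
(-7, 4) -> (7, 4)

(7, 4)


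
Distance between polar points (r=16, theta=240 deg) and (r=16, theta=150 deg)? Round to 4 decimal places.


d = sqrt(r1^2 + r2^2 - 2*r1*r2*cos(t2-t1))
d = sqrt(16^2 + 16^2 - 2*16*16*cos(150-240)) = 22.6274

22.6274


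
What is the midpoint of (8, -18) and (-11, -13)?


Midpoint = ((8+-11)/2, (-18+-13)/2) = (-1.5, -15.5)

(-1.5, -15.5)


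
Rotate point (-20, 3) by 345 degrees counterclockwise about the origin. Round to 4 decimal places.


x' = -20*cos(345) - 3*sin(345) = -18.5421
y' = -20*sin(345) + 3*cos(345) = 8.0742

(-18.5421, 8.0742)


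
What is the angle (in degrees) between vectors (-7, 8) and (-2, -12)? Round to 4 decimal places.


dot = -7*-2 + 8*-12 = -82
|u| = 10.6301, |v| = 12.1655
cos(angle) = -0.6341
angle = 129.3518 degrees

129.3518 degrees


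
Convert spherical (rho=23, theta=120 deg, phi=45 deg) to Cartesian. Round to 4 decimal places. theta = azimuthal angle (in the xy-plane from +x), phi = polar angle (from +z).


x = 23 * sin(45) * cos(120) = -8.1317
y = 23 * sin(45) * sin(120) = 14.0846
z = 23 * cos(45) = 16.2635

(-8.1317, 14.0846, 16.2635)


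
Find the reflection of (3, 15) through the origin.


Reflection through origin: (x, y) -> (-x, -y)
(3, 15) -> (-3, -15)

(-3, -15)


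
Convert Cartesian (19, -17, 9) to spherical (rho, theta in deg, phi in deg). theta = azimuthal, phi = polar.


rho = sqrt(19^2 + (-17)^2 + 9^2) = 27.037
theta = atan2(-17, 19) = 318.1798 deg
phi = acos(9/27.037) = 70.5565 deg

rho = 27.037, theta = 318.1798 deg, phi = 70.5565 deg


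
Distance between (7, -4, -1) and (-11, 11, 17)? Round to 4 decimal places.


d = sqrt((-11-7)^2 + (11--4)^2 + (17--1)^2) = 29.5466

29.5466


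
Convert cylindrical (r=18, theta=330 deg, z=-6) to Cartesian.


x = 18 * cos(330) = 15.5885
y = 18 * sin(330) = -9
z = -6

(15.5885, -9, -6)


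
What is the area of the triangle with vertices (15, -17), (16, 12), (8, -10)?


Area = |x1(y2-y3) + x2(y3-y1) + x3(y1-y2)| / 2
= |15*(12--10) + 16*(-10--17) + 8*(-17-12)| / 2
= 105

105


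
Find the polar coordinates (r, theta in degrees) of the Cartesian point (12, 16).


r = sqrt(12^2 + 16^2) = 20
theta = atan2(16, 12) = 53.1301 degrees

r = 20, theta = 53.1301 degrees


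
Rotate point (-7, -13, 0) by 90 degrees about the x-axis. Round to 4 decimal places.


x' = -7
y' = -13*cos(90) - 0*sin(90) = 0
z' = -13*sin(90) + 0*cos(90) = -13

(-7, 0, -13)


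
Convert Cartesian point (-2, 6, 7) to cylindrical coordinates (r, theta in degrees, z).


r = sqrt((-2)^2 + 6^2) = 6.3246
theta = atan2(6, -2) = 108.4349 deg
z = 7

r = 6.3246, theta = 108.4349 deg, z = 7


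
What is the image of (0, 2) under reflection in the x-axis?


Reflection across x-axis: (x, y) -> (x, -y)
(0, 2) -> (0, -2)

(0, -2)


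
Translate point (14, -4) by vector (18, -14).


Translation: (x+dx, y+dy) = (14+18, -4+-14) = (32, -18)

(32, -18)


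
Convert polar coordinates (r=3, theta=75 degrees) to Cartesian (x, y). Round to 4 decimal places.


x = 3 * cos(75) = 0.7765
y = 3 * sin(75) = 2.8978

(0.7765, 2.8978)


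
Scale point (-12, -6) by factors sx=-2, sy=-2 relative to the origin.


Scaling: (x*sx, y*sy) = (-12*-2, -6*-2) = (24, 12)

(24, 12)


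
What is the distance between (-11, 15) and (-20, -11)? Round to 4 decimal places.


d = sqrt((-20--11)^2 + (-11-15)^2) = 27.5136

27.5136


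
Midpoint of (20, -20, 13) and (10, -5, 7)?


Midpoint = ((20+10)/2, (-20+-5)/2, (13+7)/2) = (15, -12.5, 10)

(15, -12.5, 10)


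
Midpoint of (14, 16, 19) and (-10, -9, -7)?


Midpoint = ((14+-10)/2, (16+-9)/2, (19+-7)/2) = (2, 3.5, 6)

(2, 3.5, 6)


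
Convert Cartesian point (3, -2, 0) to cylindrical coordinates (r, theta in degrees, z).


r = sqrt(3^2 + (-2)^2) = 3.6056
theta = atan2(-2, 3) = 326.3099 deg
z = 0

r = 3.6056, theta = 326.3099 deg, z = 0


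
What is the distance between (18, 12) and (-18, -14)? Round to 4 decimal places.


d = sqrt((-18-18)^2 + (-14-12)^2) = 44.4072

44.4072


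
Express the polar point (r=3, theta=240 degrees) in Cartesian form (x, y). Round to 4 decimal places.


x = 3 * cos(240) = -1.5
y = 3 * sin(240) = -2.5981

(-1.5, -2.5981)


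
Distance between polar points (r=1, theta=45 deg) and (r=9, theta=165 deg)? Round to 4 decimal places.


d = sqrt(r1^2 + r2^2 - 2*r1*r2*cos(t2-t1))
d = sqrt(1^2 + 9^2 - 2*1*9*cos(165-45)) = 9.5394

9.5394


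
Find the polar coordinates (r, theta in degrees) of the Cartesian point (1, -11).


r = sqrt(1^2 + (-11)^2) = 11.0454
theta = atan2(-11, 1) = 275.1944 degrees

r = 11.0454, theta = 275.1944 degrees


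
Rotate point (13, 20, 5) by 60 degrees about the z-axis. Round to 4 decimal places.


x' = 13*cos(60) - 20*sin(60) = -10.8205
y' = 13*sin(60) + 20*cos(60) = 21.2583
z' = 5

(-10.8205, 21.2583, 5)


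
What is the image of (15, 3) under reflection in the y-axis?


Reflection across y-axis: (x, y) -> (-x, y)
(15, 3) -> (-15, 3)

(-15, 3)


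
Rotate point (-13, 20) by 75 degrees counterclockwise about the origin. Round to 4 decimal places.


x' = -13*cos(75) - 20*sin(75) = -22.6832
y' = -13*sin(75) + 20*cos(75) = -7.3807

(-22.6832, -7.3807)


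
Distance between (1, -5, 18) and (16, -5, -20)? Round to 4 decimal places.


d = sqrt((16-1)^2 + (-5--5)^2 + (-20-18)^2) = 40.8534

40.8534


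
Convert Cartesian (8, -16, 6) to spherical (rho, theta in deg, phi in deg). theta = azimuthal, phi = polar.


rho = sqrt(8^2 + (-16)^2 + 6^2) = 18.868
theta = atan2(-16, 8) = 296.5651 deg
phi = acos(6/18.868) = 71.458 deg

rho = 18.868, theta = 296.5651 deg, phi = 71.458 deg


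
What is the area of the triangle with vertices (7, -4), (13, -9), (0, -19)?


Area = |x1(y2-y3) + x2(y3-y1) + x3(y1-y2)| / 2
= |7*(-9--19) + 13*(-19--4) + 0*(-4--9)| / 2
= 62.5

62.5


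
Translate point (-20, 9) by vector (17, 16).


Translation: (x+dx, y+dy) = (-20+17, 9+16) = (-3, 25)

(-3, 25)


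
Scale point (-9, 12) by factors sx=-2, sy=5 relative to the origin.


Scaling: (x*sx, y*sy) = (-9*-2, 12*5) = (18, 60)

(18, 60)


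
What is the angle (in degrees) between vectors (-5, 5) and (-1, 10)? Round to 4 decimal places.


dot = -5*-1 + 5*10 = 55
|u| = 7.0711, |v| = 10.0499
cos(angle) = 0.774
angle = 39.2894 degrees

39.2894 degrees


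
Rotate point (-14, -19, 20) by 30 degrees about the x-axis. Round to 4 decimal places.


x' = -14
y' = -19*cos(30) - 20*sin(30) = -26.4545
z' = -19*sin(30) + 20*cos(30) = 7.8205

(-14, -26.4545, 7.8205)


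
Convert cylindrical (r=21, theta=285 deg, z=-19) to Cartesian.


x = 21 * cos(285) = 5.4352
y = 21 * sin(285) = -20.2844
z = -19

(5.4352, -20.2844, -19)


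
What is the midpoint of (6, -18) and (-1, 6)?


Midpoint = ((6+-1)/2, (-18+6)/2) = (2.5, -6)

(2.5, -6)


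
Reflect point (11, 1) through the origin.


Reflection through origin: (x, y) -> (-x, -y)
(11, 1) -> (-11, -1)

(-11, -1)


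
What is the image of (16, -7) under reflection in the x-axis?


Reflection across x-axis: (x, y) -> (x, -y)
(16, -7) -> (16, 7)

(16, 7)


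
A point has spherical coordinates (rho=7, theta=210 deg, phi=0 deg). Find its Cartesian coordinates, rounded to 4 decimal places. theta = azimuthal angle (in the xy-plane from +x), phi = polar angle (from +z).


x = 7 * sin(0) * cos(210) = 0
y = 7 * sin(0) * sin(210) = 0
z = 7 * cos(0) = 7

(0, 0, 7)


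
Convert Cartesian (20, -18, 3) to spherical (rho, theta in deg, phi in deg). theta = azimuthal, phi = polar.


rho = sqrt(20^2 + (-18)^2 + 3^2) = 27.074
theta = atan2(-18, 20) = 318.0128 deg
phi = acos(3/27.074) = 83.6381 deg

rho = 27.074, theta = 318.0128 deg, phi = 83.6381 deg


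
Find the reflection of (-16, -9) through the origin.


Reflection through origin: (x, y) -> (-x, -y)
(-16, -9) -> (16, 9)

(16, 9)


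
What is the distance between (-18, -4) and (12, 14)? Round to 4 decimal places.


d = sqrt((12--18)^2 + (14--4)^2) = 34.9857

34.9857


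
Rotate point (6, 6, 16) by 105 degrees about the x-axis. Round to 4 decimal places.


x' = 6
y' = 6*cos(105) - 16*sin(105) = -17.0077
z' = 6*sin(105) + 16*cos(105) = 1.6545

(6, -17.0077, 1.6545)


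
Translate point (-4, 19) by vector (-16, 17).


Translation: (x+dx, y+dy) = (-4+-16, 19+17) = (-20, 36)

(-20, 36)


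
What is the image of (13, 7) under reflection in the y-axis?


Reflection across y-axis: (x, y) -> (-x, y)
(13, 7) -> (-13, 7)

(-13, 7)


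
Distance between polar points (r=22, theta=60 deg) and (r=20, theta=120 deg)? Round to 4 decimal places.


d = sqrt(r1^2 + r2^2 - 2*r1*r2*cos(t2-t1))
d = sqrt(22^2 + 20^2 - 2*22*20*cos(120-60)) = 21.0713

21.0713


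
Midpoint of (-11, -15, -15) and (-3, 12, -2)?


Midpoint = ((-11+-3)/2, (-15+12)/2, (-15+-2)/2) = (-7, -1.5, -8.5)

(-7, -1.5, -8.5)


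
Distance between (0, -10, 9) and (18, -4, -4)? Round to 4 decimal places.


d = sqrt((18-0)^2 + (-4--10)^2 + (-4-9)^2) = 23

23


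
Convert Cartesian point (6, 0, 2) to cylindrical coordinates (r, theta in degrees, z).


r = sqrt(6^2 + 0^2) = 6
theta = atan2(0, 6) = 0 deg
z = 2

r = 6, theta = 0 deg, z = 2


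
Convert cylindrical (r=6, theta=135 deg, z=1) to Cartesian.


x = 6 * cos(135) = -4.2426
y = 6 * sin(135) = 4.2426
z = 1

(-4.2426, 4.2426, 1)


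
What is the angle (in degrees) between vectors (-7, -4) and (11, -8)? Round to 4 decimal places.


dot = -7*11 + -4*-8 = -45
|u| = 8.0623, |v| = 13.6015
cos(angle) = -0.4104
angle = 114.2277 degrees

114.2277 degrees


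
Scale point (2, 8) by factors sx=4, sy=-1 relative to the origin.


Scaling: (x*sx, y*sy) = (2*4, 8*-1) = (8, -8)

(8, -8)


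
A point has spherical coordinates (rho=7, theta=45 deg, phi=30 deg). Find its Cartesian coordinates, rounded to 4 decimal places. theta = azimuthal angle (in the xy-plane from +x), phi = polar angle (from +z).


x = 7 * sin(30) * cos(45) = 2.4749
y = 7 * sin(30) * sin(45) = 2.4749
z = 7 * cos(30) = 6.0622

(2.4749, 2.4749, 6.0622)


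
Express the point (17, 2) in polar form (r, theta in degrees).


r = sqrt(17^2 + 2^2) = 17.1172
theta = atan2(2, 17) = 6.7098 degrees

r = 17.1172, theta = 6.7098 degrees


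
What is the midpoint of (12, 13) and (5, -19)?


Midpoint = ((12+5)/2, (13+-19)/2) = (8.5, -3)

(8.5, -3)


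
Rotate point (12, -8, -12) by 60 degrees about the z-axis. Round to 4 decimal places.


x' = 12*cos(60) - -8*sin(60) = 12.9282
y' = 12*sin(60) + -8*cos(60) = 6.3923
z' = -12

(12.9282, 6.3923, -12)


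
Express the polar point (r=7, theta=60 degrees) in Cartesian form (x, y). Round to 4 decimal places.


x = 7 * cos(60) = 3.5
y = 7 * sin(60) = 6.0622

(3.5, 6.0622)


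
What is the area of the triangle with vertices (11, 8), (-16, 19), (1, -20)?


Area = |x1(y2-y3) + x2(y3-y1) + x3(y1-y2)| / 2
= |11*(19--20) + -16*(-20-8) + 1*(8-19)| / 2
= 433

433


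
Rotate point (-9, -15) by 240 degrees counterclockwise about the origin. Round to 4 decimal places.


x' = -9*cos(240) - -15*sin(240) = -8.4904
y' = -9*sin(240) + -15*cos(240) = 15.2942

(-8.4904, 15.2942)


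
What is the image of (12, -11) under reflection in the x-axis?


Reflection across x-axis: (x, y) -> (x, -y)
(12, -11) -> (12, 11)

(12, 11)


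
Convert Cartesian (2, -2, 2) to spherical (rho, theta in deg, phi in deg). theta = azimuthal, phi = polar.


rho = sqrt(2^2 + (-2)^2 + 2^2) = 3.4641
theta = atan2(-2, 2) = 315 deg
phi = acos(2/3.4641) = 54.7356 deg

rho = 3.4641, theta = 315 deg, phi = 54.7356 deg


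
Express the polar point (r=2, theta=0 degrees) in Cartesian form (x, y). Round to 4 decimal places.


x = 2 * cos(0) = 2
y = 2 * sin(0) = 0

(2, 0)


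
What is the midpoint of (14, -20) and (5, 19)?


Midpoint = ((14+5)/2, (-20+19)/2) = (9.5, -0.5)

(9.5, -0.5)


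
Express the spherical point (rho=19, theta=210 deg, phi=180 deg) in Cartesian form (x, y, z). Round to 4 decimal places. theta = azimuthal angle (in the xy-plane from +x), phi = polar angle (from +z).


x = 19 * sin(180) * cos(210) = 0
y = 19 * sin(180) * sin(210) = 0
z = 19 * cos(180) = -19

(0, 0, -19)


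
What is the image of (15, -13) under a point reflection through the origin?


Reflection through origin: (x, y) -> (-x, -y)
(15, -13) -> (-15, 13)

(-15, 13)


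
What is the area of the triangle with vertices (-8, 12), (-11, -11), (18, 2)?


Area = |x1(y2-y3) + x2(y3-y1) + x3(y1-y2)| / 2
= |-8*(-11-2) + -11*(2-12) + 18*(12--11)| / 2
= 314

314


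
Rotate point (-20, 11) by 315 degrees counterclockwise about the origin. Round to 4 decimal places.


x' = -20*cos(315) - 11*sin(315) = -6.364
y' = -20*sin(315) + 11*cos(315) = 21.9203

(-6.364, 21.9203)


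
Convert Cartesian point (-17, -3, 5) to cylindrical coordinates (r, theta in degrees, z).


r = sqrt((-17)^2 + (-3)^2) = 17.2627
theta = atan2(-3, -17) = 190.008 deg
z = 5

r = 17.2627, theta = 190.008 deg, z = 5


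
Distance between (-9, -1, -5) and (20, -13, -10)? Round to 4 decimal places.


d = sqrt((20--9)^2 + (-13--1)^2 + (-10--5)^2) = 31.7805

31.7805


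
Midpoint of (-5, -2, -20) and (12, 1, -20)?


Midpoint = ((-5+12)/2, (-2+1)/2, (-20+-20)/2) = (3.5, -0.5, -20)

(3.5, -0.5, -20)


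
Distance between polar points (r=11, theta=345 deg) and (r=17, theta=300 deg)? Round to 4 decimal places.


d = sqrt(r1^2 + r2^2 - 2*r1*r2*cos(t2-t1))
d = sqrt(11^2 + 17^2 - 2*11*17*cos(300-345)) = 12.0641

12.0641


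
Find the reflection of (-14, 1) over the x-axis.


Reflection across x-axis: (x, y) -> (x, -y)
(-14, 1) -> (-14, -1)

(-14, -1)


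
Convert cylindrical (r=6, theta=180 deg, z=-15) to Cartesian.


x = 6 * cos(180) = -6
y = 6 * sin(180) = 0
z = -15

(-6, 0, -15)


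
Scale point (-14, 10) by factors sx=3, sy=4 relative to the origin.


Scaling: (x*sx, y*sy) = (-14*3, 10*4) = (-42, 40)

(-42, 40)


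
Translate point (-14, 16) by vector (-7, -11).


Translation: (x+dx, y+dy) = (-14+-7, 16+-11) = (-21, 5)

(-21, 5)


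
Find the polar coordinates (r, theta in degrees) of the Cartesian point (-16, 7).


r = sqrt((-16)^2 + 7^2) = 17.4642
theta = atan2(7, -16) = 156.3706 degrees

r = 17.4642, theta = 156.3706 degrees


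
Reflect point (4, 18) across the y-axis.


Reflection across y-axis: (x, y) -> (-x, y)
(4, 18) -> (-4, 18)

(-4, 18)


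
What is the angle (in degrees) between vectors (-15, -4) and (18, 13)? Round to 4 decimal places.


dot = -15*18 + -4*13 = -322
|u| = 15.5242, |v| = 22.2036
cos(angle) = -0.9342
angle = 159.0938 degrees

159.0938 degrees


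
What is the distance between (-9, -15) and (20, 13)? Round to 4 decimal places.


d = sqrt((20--9)^2 + (13--15)^2) = 40.3113

40.3113


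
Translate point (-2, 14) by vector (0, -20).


Translation: (x+dx, y+dy) = (-2+0, 14+-20) = (-2, -6)

(-2, -6)


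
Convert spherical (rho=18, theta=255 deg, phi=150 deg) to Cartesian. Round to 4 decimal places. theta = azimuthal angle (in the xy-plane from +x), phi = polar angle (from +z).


x = 18 * sin(150) * cos(255) = -2.3294
y = 18 * sin(150) * sin(255) = -8.6933
z = 18 * cos(150) = -15.5885

(-2.3294, -8.6933, -15.5885)


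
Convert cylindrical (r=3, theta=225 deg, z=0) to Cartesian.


x = 3 * cos(225) = -2.1213
y = 3 * sin(225) = -2.1213
z = 0

(-2.1213, -2.1213, 0)


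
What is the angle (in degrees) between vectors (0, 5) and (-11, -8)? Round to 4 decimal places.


dot = 0*-11 + 5*-8 = -40
|u| = 5, |v| = 13.6015
cos(angle) = -0.5882
angle = 126.0274 degrees

126.0274 degrees


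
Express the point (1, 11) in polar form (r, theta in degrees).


r = sqrt(1^2 + 11^2) = 11.0454
theta = atan2(11, 1) = 84.8056 degrees

r = 11.0454, theta = 84.8056 degrees


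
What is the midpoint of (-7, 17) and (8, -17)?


Midpoint = ((-7+8)/2, (17+-17)/2) = (0.5, 0)

(0.5, 0)


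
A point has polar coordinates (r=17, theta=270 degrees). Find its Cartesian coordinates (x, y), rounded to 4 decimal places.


x = 17 * cos(270) = 0
y = 17 * sin(270) = -17

(0, -17)


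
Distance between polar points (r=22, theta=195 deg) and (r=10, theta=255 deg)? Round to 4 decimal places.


d = sqrt(r1^2 + r2^2 - 2*r1*r2*cos(t2-t1))
d = sqrt(22^2 + 10^2 - 2*22*10*cos(255-195)) = 19.0788

19.0788


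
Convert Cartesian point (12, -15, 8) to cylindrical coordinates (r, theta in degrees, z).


r = sqrt(12^2 + (-15)^2) = 19.2094
theta = atan2(-15, 12) = 308.6598 deg
z = 8

r = 19.2094, theta = 308.6598 deg, z = 8


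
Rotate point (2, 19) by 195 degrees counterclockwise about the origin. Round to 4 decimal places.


x' = 2*cos(195) - 19*sin(195) = 2.9857
y' = 2*sin(195) + 19*cos(195) = -18.8702

(2.9857, -18.8702)


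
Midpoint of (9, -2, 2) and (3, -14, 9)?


Midpoint = ((9+3)/2, (-2+-14)/2, (2+9)/2) = (6, -8, 5.5)

(6, -8, 5.5)


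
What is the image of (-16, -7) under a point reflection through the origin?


Reflection through origin: (x, y) -> (-x, -y)
(-16, -7) -> (16, 7)

(16, 7)


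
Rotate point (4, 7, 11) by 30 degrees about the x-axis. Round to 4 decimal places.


x' = 4
y' = 7*cos(30) - 11*sin(30) = 0.5622
z' = 7*sin(30) + 11*cos(30) = 13.0263

(4, 0.5622, 13.0263)


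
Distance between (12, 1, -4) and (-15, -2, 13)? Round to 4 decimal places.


d = sqrt((-15-12)^2 + (-2-1)^2 + (13--4)^2) = 32.0468

32.0468


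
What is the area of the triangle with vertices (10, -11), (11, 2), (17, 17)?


Area = |x1(y2-y3) + x2(y3-y1) + x3(y1-y2)| / 2
= |10*(2-17) + 11*(17--11) + 17*(-11-2)| / 2
= 31.5

31.5


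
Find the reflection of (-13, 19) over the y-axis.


Reflection across y-axis: (x, y) -> (-x, y)
(-13, 19) -> (13, 19)

(13, 19)


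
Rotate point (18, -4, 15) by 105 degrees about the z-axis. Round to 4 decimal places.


x' = 18*cos(105) - -4*sin(105) = -0.795
y' = 18*sin(105) + -4*cos(105) = 18.4219
z' = 15

(-0.795, 18.4219, 15)


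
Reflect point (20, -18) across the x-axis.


Reflection across x-axis: (x, y) -> (x, -y)
(20, -18) -> (20, 18)

(20, 18)


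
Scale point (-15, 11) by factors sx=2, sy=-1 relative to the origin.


Scaling: (x*sx, y*sy) = (-15*2, 11*-1) = (-30, -11)

(-30, -11)


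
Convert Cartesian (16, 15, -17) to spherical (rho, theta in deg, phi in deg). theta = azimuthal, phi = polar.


rho = sqrt(16^2 + 15^2 + (-17)^2) = 27.7489
theta = atan2(15, 16) = 43.1524 deg
phi = acos(-17/27.7489) = 127.7805 deg

rho = 27.7489, theta = 43.1524 deg, phi = 127.7805 deg


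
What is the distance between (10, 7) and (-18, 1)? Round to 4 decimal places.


d = sqrt((-18-10)^2 + (1-7)^2) = 28.6356

28.6356


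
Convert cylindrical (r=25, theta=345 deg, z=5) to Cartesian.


x = 25 * cos(345) = 24.1481
y = 25 * sin(345) = -6.4705
z = 5

(24.1481, -6.4705, 5)


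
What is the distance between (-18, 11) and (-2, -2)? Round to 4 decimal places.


d = sqrt((-2--18)^2 + (-2-11)^2) = 20.6155

20.6155


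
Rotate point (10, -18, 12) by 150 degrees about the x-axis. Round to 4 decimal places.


x' = 10
y' = -18*cos(150) - 12*sin(150) = 9.5885
z' = -18*sin(150) + 12*cos(150) = -19.3923

(10, 9.5885, -19.3923)


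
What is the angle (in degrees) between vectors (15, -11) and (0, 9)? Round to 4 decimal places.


dot = 15*0 + -11*9 = -99
|u| = 18.6011, |v| = 9
cos(angle) = -0.5914
angle = 126.2538 degrees

126.2538 degrees


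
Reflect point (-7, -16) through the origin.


Reflection through origin: (x, y) -> (-x, -y)
(-7, -16) -> (7, 16)

(7, 16)


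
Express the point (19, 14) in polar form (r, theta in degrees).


r = sqrt(19^2 + 14^2) = 23.6008
theta = atan2(14, 19) = 36.3844 degrees

r = 23.6008, theta = 36.3844 degrees


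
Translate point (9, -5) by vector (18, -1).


Translation: (x+dx, y+dy) = (9+18, -5+-1) = (27, -6)

(27, -6)


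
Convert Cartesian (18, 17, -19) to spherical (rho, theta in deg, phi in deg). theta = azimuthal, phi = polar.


rho = sqrt(18^2 + 17^2 + (-19)^2) = 31.209
theta = atan2(17, 18) = 43.3634 deg
phi = acos(-19/31.209) = 127.5027 deg

rho = 31.209, theta = 43.3634 deg, phi = 127.5027 deg


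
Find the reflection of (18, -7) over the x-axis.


Reflection across x-axis: (x, y) -> (x, -y)
(18, -7) -> (18, 7)

(18, 7)


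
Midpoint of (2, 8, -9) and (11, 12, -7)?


Midpoint = ((2+11)/2, (8+12)/2, (-9+-7)/2) = (6.5, 10, -8)

(6.5, 10, -8)


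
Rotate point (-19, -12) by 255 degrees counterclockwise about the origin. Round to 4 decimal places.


x' = -19*cos(255) - -12*sin(255) = -6.6735
y' = -19*sin(255) + -12*cos(255) = 21.4584

(-6.6735, 21.4584)


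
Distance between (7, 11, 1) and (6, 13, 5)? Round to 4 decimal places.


d = sqrt((6-7)^2 + (13-11)^2 + (5-1)^2) = 4.5826

4.5826


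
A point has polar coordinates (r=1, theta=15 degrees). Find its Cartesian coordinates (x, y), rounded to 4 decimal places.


x = 1 * cos(15) = 0.9659
y = 1 * sin(15) = 0.2588

(0.9659, 0.2588)


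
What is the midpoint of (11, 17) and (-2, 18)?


Midpoint = ((11+-2)/2, (17+18)/2) = (4.5, 17.5)

(4.5, 17.5)


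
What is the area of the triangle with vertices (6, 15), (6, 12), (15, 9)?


Area = |x1(y2-y3) + x2(y3-y1) + x3(y1-y2)| / 2
= |6*(12-9) + 6*(9-15) + 15*(15-12)| / 2
= 13.5

13.5


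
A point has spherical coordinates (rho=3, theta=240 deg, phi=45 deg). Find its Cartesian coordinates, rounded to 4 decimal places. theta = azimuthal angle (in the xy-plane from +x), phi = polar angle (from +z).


x = 3 * sin(45) * cos(240) = -1.0607
y = 3 * sin(45) * sin(240) = -1.8371
z = 3 * cos(45) = 2.1213

(-1.0607, -1.8371, 2.1213)


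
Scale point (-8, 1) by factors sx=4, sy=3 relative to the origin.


Scaling: (x*sx, y*sy) = (-8*4, 1*3) = (-32, 3)

(-32, 3)


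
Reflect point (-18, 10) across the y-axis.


Reflection across y-axis: (x, y) -> (-x, y)
(-18, 10) -> (18, 10)

(18, 10)


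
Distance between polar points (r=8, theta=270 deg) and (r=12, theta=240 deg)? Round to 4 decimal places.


d = sqrt(r1^2 + r2^2 - 2*r1*r2*cos(t2-t1))
d = sqrt(8^2 + 12^2 - 2*8*12*cos(240-270)) = 6.4593

6.4593


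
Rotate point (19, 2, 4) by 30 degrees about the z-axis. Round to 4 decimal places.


x' = 19*cos(30) - 2*sin(30) = 15.4545
y' = 19*sin(30) + 2*cos(30) = 11.2321
z' = 4

(15.4545, 11.2321, 4)


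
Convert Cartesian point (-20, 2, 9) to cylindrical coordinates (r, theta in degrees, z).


r = sqrt((-20)^2 + 2^2) = 20.0998
theta = atan2(2, -20) = 174.2894 deg
z = 9

r = 20.0998, theta = 174.2894 deg, z = 9


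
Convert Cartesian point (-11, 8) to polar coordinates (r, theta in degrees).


r = sqrt((-11)^2 + 8^2) = 13.6015
theta = atan2(8, -11) = 143.9726 degrees

r = 13.6015, theta = 143.9726 degrees


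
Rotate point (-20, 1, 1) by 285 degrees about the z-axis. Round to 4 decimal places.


x' = -20*cos(285) - 1*sin(285) = -4.2105
y' = -20*sin(285) + 1*cos(285) = 19.5773
z' = 1

(-4.2105, 19.5773, 1)


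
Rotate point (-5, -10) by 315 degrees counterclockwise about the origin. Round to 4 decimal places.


x' = -5*cos(315) - -10*sin(315) = -10.6066
y' = -5*sin(315) + -10*cos(315) = -3.5355

(-10.6066, -3.5355)


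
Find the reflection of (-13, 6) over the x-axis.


Reflection across x-axis: (x, y) -> (x, -y)
(-13, 6) -> (-13, -6)

(-13, -6)


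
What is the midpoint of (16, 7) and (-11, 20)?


Midpoint = ((16+-11)/2, (7+20)/2) = (2.5, 13.5)

(2.5, 13.5)


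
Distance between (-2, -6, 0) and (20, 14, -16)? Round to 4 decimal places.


d = sqrt((20--2)^2 + (14--6)^2 + (-16-0)^2) = 33.7639

33.7639


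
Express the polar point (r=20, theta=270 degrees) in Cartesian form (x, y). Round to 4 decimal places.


x = 20 * cos(270) = 0
y = 20 * sin(270) = -20

(0, -20)


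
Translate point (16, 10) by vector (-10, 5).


Translation: (x+dx, y+dy) = (16+-10, 10+5) = (6, 15)

(6, 15)


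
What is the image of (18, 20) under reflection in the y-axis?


Reflection across y-axis: (x, y) -> (-x, y)
(18, 20) -> (-18, 20)

(-18, 20)


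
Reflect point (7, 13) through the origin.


Reflection through origin: (x, y) -> (-x, -y)
(7, 13) -> (-7, -13)

(-7, -13)


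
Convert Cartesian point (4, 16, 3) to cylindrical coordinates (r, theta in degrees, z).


r = sqrt(4^2 + 16^2) = 16.4924
theta = atan2(16, 4) = 75.9638 deg
z = 3

r = 16.4924, theta = 75.9638 deg, z = 3


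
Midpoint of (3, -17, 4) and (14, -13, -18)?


Midpoint = ((3+14)/2, (-17+-13)/2, (4+-18)/2) = (8.5, -15, -7)

(8.5, -15, -7)


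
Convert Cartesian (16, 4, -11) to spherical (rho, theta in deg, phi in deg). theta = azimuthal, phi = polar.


rho = sqrt(16^2 + 4^2 + (-11)^2) = 19.8242
theta = atan2(4, 16) = 14.0362 deg
phi = acos(-11/19.8242) = 123.7022 deg

rho = 19.8242, theta = 14.0362 deg, phi = 123.7022 deg


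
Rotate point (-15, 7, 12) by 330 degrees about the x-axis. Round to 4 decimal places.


x' = -15
y' = 7*cos(330) - 12*sin(330) = 12.0622
z' = 7*sin(330) + 12*cos(330) = 6.8923

(-15, 12.0622, 6.8923)
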